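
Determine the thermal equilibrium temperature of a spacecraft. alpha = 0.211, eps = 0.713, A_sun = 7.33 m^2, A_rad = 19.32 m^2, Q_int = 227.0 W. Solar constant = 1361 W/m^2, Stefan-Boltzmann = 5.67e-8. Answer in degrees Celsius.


Numerator = alpha*S*A_sun + Q_int = 0.211*1361*7.33 + 227.0 = 2331.9634 W
Denominator = eps*sigma*A_rad = 0.713*5.67e-8*19.32 = 7.8105157e-07 W/K^4
T^4 = 2.9856715e+09 K^4
T = 233.7548 K = -39.3952 C

-39.3952 degrees Celsius


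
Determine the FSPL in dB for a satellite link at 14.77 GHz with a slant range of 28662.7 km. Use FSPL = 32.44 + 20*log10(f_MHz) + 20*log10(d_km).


f = 14.77 GHz = 14770.0000 MHz
d = 28662.7 km
FSPL = 32.44 + 20*log10(14770.0000) + 20*log10(28662.7)
FSPL = 32.44 + 83.3876 + 89.1463
FSPL = 204.9740 dB

204.9740 dB


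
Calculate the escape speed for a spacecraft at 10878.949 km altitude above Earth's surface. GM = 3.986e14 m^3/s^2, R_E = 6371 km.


r = 6371.0 + 10878.949 = 17249.9490 km = 1.7249949e+07 m
v_esc = sqrt(2*mu/r) = sqrt(2*3.986e14 / 1.7249949e+07)
v_esc = 6798.1343 m/s = 6.7981 km/s

6.7981 km/s


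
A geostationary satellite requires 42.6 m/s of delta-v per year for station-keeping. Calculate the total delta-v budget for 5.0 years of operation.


dV = rate * years = 42.6 * 5.0
dV = 213.0000 m/s

213.0000 m/s


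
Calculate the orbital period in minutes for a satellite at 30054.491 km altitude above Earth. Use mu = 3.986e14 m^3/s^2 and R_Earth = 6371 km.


r = 36425.4910 km = 3.6425491e+07 m
T = 2*pi*sqrt(r^3/mu) = 2*pi*sqrt(4.8329939e+22 / 3.986e14)
T = 69186.1785 s = 1153.1030 min

1153.1030 minutes


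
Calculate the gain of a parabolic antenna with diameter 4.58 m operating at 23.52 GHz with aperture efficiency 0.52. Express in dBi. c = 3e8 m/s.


lambda = c/f = 3e8 / 2.352e+10 = 0.0127551 m
G = eta*(pi*D/lambda)^2 = 0.52*(pi*4.58/0.0127551)^2
G = 661707.6726 (linear)
G = 10*log10(661707.6726) = 58.2067 dBi

58.2067 dBi


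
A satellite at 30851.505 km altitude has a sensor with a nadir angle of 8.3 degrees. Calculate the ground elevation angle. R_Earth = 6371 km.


r = R_E + alt = 37222.5050 km
Law of sines in the satellite / Earth-center / ground-point triangle:
  sin(nadir)/R_E = sin(90 + el)/r  =>  cos(el) = (r/R_E)*sin(nadir)
cos(el) = (37222.5050 / 6371.0000) * sin(8.3 deg) = 0.8433997
el = arccos(0.8433997) = 32.4991 deg
(Earth-central angle = 90 - nadir - el = 49.2009 deg)

32.4991 degrees


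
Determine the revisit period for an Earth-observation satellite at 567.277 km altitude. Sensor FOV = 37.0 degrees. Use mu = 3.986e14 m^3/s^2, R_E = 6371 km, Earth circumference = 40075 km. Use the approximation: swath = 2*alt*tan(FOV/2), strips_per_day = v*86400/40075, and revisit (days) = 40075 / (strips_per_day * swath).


swath = 2*567.277*tan(0.3228859) = 379.6165 km
v = sqrt(mu/r) = 7579.5397 m/s = 7.5795 km/s
strips/day = v*86400/40075 = 7.5795*86400/40075 = 16.3412
coverage/day = strips * swath = 16.3412 * 379.6165 = 6203.3756 km
revisit = 40075 / 6203.3756 = 6.4602 days

6.4602 days


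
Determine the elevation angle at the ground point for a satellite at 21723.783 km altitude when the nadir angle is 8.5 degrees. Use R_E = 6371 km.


r = R_E + alt = 28094.7830 km
Law of sines in the satellite / Earth-center / ground-point triangle:
  sin(nadir)/R_E = sin(90 + el)/r  =>  cos(el) = (r/R_E)*sin(nadir)
cos(el) = (28094.7830 / 6371.0000) * sin(8.5 deg) = 0.6518087
el = arccos(0.6518087) = 49.3219 deg
(Earth-central angle = 90 - nadir - el = 32.1781 deg)

49.3219 degrees


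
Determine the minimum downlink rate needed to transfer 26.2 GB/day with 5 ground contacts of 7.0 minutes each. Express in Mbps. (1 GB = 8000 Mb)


total contact time = 5 * 7.0 * 60 = 2100.0000 s
data = 26.2 GB = 209600.0000 Mb
rate = 209600.0000 / 2100.0000 = 99.8095 Mbps

99.8095 Mbps


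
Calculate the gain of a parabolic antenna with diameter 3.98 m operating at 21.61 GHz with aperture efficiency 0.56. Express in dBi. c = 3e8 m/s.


lambda = c/f = 3e8 / 2.161e+10 = 0.01388246 m
G = eta*(pi*D/lambda)^2 = 0.56*(pi*3.98/0.01388246)^2
G = 454277.2006 (linear)
G = 10*log10(454277.2006) = 56.5732 dBi

56.5732 dBi


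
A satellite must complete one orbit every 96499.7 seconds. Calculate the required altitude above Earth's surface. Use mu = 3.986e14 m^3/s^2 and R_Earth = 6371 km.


T = 96499.7 s
r = (mu*T^2/(4*pi^2))^(1/3) = (3.986e14 * 96499.7^2 / (4*pi^2))^(1/3)
r = 4.5471906e+07 m = 45471.9063 km
alt = r - R_E = 45471.9063 - 6371 = 39100.9063 km

39100.9063 km


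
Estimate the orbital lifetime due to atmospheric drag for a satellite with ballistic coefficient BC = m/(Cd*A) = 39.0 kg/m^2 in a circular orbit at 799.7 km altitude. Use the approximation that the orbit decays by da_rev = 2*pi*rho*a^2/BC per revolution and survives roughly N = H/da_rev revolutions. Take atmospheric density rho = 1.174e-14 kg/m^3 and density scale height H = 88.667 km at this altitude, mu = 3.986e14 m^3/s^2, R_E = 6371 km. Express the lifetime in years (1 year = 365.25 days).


a = R_E + alt = 7170.7000 km = 7.1707e+06 m
da_rev = 2*pi*rho*a^2/BC = 2*pi*1.174e-14*(7.1707e+06)^2/39.0 = 0.0972537743 m per revolution
N = H/da_rev = 88667.0000 m / 0.0972537743 m = 911707.5466 revolutions
P = 2*pi*sqrt(a^3/mu) = 6043.0133 s
lifetime = N*P = 911707.5466 * 6043.0133 = 5.5094608e+09 s = 63766.9079 days
years = 63766.9079 / 365.25 = 174.5843 years

174.5843 years


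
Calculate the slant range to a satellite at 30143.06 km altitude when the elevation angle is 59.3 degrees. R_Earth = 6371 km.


h = 30143.06 km, el = 59.3 deg
d = -R_E*sin(el) + sqrt((R_E*sin(el))^2 + 2*R_E*h + h^2)
d = -6371.0000*sin(1.0350) + sqrt((6371.0000*0.8598523)^2 + 2*6371.0000*30143.06 + 30143.06^2)
d = 30890.7789 km

30890.7789 km


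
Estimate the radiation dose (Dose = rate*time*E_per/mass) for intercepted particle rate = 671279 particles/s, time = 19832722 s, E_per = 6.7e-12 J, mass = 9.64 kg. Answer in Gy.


Total energy deposited = rate * time * E_per
  = 671279 * 19832722 * 6.7e-12 = 89.1990 J
Dose = E_total / mass = 89.1990 / 9.64
Dose = 9.2530 Gy

9.2530 Gy


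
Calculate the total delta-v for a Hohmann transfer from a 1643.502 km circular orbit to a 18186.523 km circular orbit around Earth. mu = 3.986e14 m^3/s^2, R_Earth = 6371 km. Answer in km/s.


r1 = 8014.5020 km = 8.014502e+06 m
r2 = 24557.5230 km = 2.4557523e+07 m
dv1 = sqrt(mu/r1)*(sqrt(2*r2/(r1+r2)) - 1) = 1607.6543 m/s
dv2 = sqrt(mu/r2)*(1 - sqrt(2*r1/(r1+r2))) = 1202.5777 m/s
total dv = |dv1| + |dv2| = 1607.6543 + 1202.5777 = 2810.2320 m/s = 2.8102 km/s

2.8102 km/s


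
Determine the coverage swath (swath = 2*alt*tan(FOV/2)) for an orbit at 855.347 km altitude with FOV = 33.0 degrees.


FOV = 33.0 deg = 0.5759587 rad
swath = 2 * alt * tan(FOV/2) = 2 * 855.347 * tan(0.2879793)
swath = 2 * 855.347 * 0.2962135
swath = 506.7306 km

506.7306 km


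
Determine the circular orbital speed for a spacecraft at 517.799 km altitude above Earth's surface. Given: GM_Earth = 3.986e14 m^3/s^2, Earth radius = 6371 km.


r = R_E + alt = 6371.0 + 517.799 = 6888.7990 km = 6.888799e+06 m
v = sqrt(mu/r) = sqrt(3.986e14 / 6.888799e+06) = 7606.7105 m/s = 7.6067 km/s

7.6067 km/s


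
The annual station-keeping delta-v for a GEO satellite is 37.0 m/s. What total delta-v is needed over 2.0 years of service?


dV = rate * years = 37.0 * 2.0
dV = 74.0000 m/s

74.0000 m/s


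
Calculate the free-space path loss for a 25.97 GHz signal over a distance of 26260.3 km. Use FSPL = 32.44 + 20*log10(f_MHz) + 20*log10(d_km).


f = 25.97 GHz = 25970.0000 MHz
d = 26260.3 km
FSPL = 32.44 + 20*log10(25970.0000) + 20*log10(26260.3)
FSPL = 32.44 + 88.2894 + 88.3860
FSPL = 209.1154 dB

209.1154 dB


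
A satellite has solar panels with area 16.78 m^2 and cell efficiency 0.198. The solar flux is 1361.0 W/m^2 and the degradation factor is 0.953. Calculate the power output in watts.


P = area * eta * S * degradation
P = 16.78 * 0.198 * 1361.0 * 0.953
P = 4309.3143 W

4309.3143 W


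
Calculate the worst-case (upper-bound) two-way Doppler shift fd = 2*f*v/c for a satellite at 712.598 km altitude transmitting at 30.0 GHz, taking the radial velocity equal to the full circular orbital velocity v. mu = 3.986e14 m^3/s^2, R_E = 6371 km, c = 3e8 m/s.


r = 7.083598e+06 m
v = sqrt(mu/r) = 7501.3891 m/s (worst-case radial velocity)
f = 30.0 GHz = 3.0e+10 Hz
fd = 2*f*v/c = 2*3.0e+10*7501.3891/3.0e+08
fd = 1.5002778e+06 Hz

1.5003e+06 Hz


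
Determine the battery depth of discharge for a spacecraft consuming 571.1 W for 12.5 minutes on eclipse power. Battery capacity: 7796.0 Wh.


E_used = P * t / 60 = 571.1 * 12.5 / 60 = 118.9792 Wh
DOD = E_used / E_total * 100 = 118.9792 / 7796.0 * 100
DOD = 1.5262 %

1.5262 %


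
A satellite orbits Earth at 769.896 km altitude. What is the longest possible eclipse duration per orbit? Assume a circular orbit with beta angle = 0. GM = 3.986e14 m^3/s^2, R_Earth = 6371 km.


r = 7140.8960 km
T = 100.0896 min
Eclipse fraction = arcsin(R_E/r)/pi = arcsin(6371.0000/7140.8960)/pi
= arcsin(0.892185)/pi = 0.3508284
Eclipse duration = 0.3508284 * 100.0896 = 35.1143 min

35.1143 minutes


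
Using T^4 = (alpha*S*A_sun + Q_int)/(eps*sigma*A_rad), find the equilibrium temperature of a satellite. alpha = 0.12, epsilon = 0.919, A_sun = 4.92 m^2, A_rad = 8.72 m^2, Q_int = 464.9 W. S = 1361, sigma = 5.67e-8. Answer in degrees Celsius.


Numerator = alpha*S*A_sun + Q_int = 0.12*1361*4.92 + 464.9 = 1268.4344 W
Denominator = eps*sigma*A_rad = 0.919*5.67e-8*8.72 = 4.5437566e-07 W/K^4
T^4 = 2.7915985e+09 K^4
T = 229.8599 K = -43.2901 C

-43.2901 degrees Celsius


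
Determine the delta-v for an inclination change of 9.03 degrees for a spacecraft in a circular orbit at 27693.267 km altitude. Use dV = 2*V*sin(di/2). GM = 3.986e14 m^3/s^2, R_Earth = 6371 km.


r = 34064.2670 km = 3.4064267e+07 m
V = sqrt(mu/r) = 3420.7326 m/s
di = 9.03 deg = 0.1576032 rad
dV = 2*V*sin(di/2) = 2*3420.7326*sin(0.07880162)
dV = 538.5607 m/s = 0.5385607 km/s

0.5386 km/s


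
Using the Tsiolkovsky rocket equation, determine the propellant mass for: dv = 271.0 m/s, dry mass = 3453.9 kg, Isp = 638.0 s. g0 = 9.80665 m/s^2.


ve = Isp * g0 = 638.0 * 9.80665 = 6256.642700 m/s
mass ratio = exp(dv/ve) = exp(271.0/6256.642700) = 1.04426571
m_prop = m_dry * (mr - 1) = 3453.9 * (1.04426571 - 1)
m_prop = 152.8893 kg

152.8893 kg


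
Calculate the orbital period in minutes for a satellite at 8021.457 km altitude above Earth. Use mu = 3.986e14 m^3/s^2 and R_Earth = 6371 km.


r = 14392.4570 km = 1.4392457e+07 m
T = 2*pi*sqrt(r^3/mu) = 2*pi*sqrt(2.9812941e+21 / 3.986e14)
T = 17183.5793 s = 286.3930 min

286.3930 minutes


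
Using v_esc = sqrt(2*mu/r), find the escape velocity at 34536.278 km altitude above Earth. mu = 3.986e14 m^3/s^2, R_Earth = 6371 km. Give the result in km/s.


r = 6371.0 + 34536.278 = 40907.2780 km = 4.0907278e+07 m
v_esc = sqrt(2*mu/r) = sqrt(2*3.986e14 / 4.0907278e+07)
v_esc = 4414.5186 m/s = 4.4145 km/s

4.4145 km/s


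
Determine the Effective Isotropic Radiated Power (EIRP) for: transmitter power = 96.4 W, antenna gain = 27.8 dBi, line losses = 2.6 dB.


Pt = 96.4 W = 19.8408 dBW
EIRP = Pt_dBW + Gt - losses = 19.8408 + 27.8 - 2.6 = 45.0408 dBW

45.0408 dBW


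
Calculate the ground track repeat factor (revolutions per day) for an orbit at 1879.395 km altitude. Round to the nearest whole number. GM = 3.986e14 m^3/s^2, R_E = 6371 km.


r = 8.250395e+06 m
T = 2*pi*sqrt(r^3/mu) = 7458.0164 s = 124.3003 min
revs/day = 1440 / 124.3003 = 11.5848
Rounded: 12 revolutions per day

12 revolutions per day


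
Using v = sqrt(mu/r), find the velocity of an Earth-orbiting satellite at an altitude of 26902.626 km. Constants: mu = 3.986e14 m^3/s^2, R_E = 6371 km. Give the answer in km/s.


r = R_E + alt = 6371.0 + 26902.626 = 33273.6260 km = 3.3273626e+07 m
v = sqrt(mu/r) = sqrt(3.986e14 / 3.3273626e+07) = 3461.1353 m/s = 3.4611 km/s

3.4611 km/s


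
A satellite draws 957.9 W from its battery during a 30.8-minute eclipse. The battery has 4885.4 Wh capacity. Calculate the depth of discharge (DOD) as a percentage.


E_used = P * t / 60 = 957.9 * 30.8 / 60 = 491.7220 Wh
DOD = E_used / E_total * 100 = 491.7220 / 4885.4 * 100
DOD = 10.0651 %

10.0651 %


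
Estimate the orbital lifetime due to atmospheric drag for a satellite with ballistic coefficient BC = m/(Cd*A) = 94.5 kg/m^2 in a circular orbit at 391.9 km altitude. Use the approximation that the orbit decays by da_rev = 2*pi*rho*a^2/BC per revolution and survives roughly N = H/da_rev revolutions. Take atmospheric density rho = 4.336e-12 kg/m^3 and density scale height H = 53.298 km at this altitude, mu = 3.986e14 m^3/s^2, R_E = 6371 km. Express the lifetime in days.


a = R_E + alt = 6762.9000 km = 6.7629e+06 m
da_rev = 2*pi*rho*a^2/BC = 2*pi*4.336e-12*(6.7629e+06)^2/94.5 = 13.185702 m per revolution
N = H/da_rev = 53298.0000 m / 13.185702 m = 4042.1055 revolutions
P = 2*pi*sqrt(a^3/mu) = 5534.9114 s
lifetime = N*P = 4042.1055 * 5534.9114 = 2.2372696e+07 s = 258.9432 days

258.9432 days


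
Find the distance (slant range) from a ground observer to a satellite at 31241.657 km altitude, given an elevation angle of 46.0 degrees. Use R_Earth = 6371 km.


h = 31241.657 km, el = 46.0 deg
d = -R_E*sin(el) + sqrt((R_E*sin(el))^2 + 2*R_E*h + h^2)
d = -6371.0000*sin(0.8028515) + sqrt((6371.0000*0.7193398)^2 + 2*6371.0000*31241.657 + 31241.657^2)
d = 32768.4640 km

32768.4640 km


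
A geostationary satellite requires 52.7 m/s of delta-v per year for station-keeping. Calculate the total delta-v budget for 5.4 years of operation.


dV = rate * years = 52.7 * 5.4
dV = 284.5800 m/s

284.5800 m/s


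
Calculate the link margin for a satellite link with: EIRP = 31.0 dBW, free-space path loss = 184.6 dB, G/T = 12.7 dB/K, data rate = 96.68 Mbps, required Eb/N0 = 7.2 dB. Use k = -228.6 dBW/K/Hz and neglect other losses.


C/N0 = EIRP - FSPL + G/T - k = 31.0 - 184.6 + 12.7 - (-228.6)
C/N0 = 87.7000 dB-Hz
R_b = 96.68 Mbps = 9.668e+07 bps -> 10*log10(R_b) = 79.8534 dB-Hz
Eb/N0 = C/N0 - 10*log10(R_b) = 87.7000 - 79.8534 = 7.8466 dB
Margin = Eb/N0 - Eb/N0_req = 7.8466 - 7.2 = 0.6466336 dB (link closes)

0.6466 dB


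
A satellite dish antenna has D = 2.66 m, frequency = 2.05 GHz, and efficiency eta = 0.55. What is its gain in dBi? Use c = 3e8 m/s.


lambda = c/f = 3e8 / 2.05e+09 = 0.1463415 m
G = eta*(pi*D/lambda)^2 = 0.55*(pi*2.66/0.1463415)^2
G = 1793.4568 (linear)
G = 10*log10(1793.4568) = 32.5369 dBi

32.5369 dBi


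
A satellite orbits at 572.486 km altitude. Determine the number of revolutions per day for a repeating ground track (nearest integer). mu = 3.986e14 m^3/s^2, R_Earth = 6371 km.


r = 6.943486e+06 m
T = 2*pi*sqrt(r^3/mu) = 5758.0783 s = 95.9680 min
revs/day = 1440 / 95.9680 = 15.0050
Rounded: 15 revolutions per day

15 revolutions per day


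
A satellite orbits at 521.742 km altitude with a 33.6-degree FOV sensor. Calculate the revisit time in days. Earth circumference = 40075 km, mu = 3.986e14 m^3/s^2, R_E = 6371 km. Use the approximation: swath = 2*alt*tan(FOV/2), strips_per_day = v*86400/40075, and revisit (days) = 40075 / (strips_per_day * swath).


swath = 2*521.742*tan(0.2932153) = 315.0464 km
v = sqrt(mu/r) = 7604.5345 m/s = 7.6045 km/s
strips/day = v*86400/40075 = 7.6045*86400/40075 = 16.3951
coverage/day = strips * swath = 16.3951 * 315.0464 = 5165.2026 km
revisit = 40075 / 5165.2026 = 7.7587 days

7.7587 days


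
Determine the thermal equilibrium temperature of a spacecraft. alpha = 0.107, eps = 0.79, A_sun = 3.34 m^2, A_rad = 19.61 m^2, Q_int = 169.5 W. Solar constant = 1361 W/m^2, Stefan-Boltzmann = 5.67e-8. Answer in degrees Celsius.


Numerator = alpha*S*A_sun + Q_int = 0.107*1361*3.34 + 169.5 = 655.8942 W
Denominator = eps*sigma*A_rad = 0.79*5.67e-8*19.61 = 8.7839073e-07 W/K^4
T^4 = 7.466998e+08 K^4
T = 165.3052 K = -107.8448 C

-107.8448 degrees Celsius


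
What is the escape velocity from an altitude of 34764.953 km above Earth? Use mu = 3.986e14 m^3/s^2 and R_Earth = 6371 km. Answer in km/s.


r = 6371.0 + 34764.953 = 41135.9530 km = 4.1135953e+07 m
v_esc = sqrt(2*mu/r) = sqrt(2*3.986e14 / 4.1135953e+07)
v_esc = 4402.2314 m/s = 4.4022 km/s

4.4022 km/s


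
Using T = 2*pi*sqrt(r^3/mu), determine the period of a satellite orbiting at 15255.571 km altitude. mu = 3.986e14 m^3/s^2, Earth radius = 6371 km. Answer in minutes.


r = 21626.5710 km = 2.1626571e+07 m
T = 2*pi*sqrt(r^3/mu) = 2*pi*sqrt(1.0114933e+22 / 3.986e14)
T = 31651.3850 s = 527.5231 min

527.5231 minutes


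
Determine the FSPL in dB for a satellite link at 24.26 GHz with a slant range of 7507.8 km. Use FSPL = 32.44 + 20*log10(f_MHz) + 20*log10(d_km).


f = 24.26 GHz = 24260.0000 MHz
d = 7507.8 km
FSPL = 32.44 + 20*log10(24260.0000) + 20*log10(7507.8)
FSPL = 32.44 + 87.6978 + 77.5103
FSPL = 197.6481 dB

197.6481 dB


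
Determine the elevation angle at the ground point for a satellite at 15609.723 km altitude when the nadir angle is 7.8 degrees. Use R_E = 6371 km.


r = R_E + alt = 21980.7230 km
Law of sines in the satellite / Earth-center / ground-point triangle:
  sin(nadir)/R_E = sin(90 + el)/r  =>  cos(el) = (r/R_E)*sin(nadir)
cos(el) = (21980.7230 / 6371.0000) * sin(7.8 deg) = 0.4682352
el = arccos(0.4682352) = 62.0802 deg
(Earth-central angle = 90 - nadir - el = 20.1198 deg)

62.0802 degrees


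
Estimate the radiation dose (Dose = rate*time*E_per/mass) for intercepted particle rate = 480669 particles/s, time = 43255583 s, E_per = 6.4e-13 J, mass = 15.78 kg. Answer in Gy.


Total energy deposited = rate * time * E_per
  = 480669 * 43255583 * 6.4e-13 = 13.3066 J
Dose = E_total / mass = 13.3066 / 15.78
Dose = 0.8432595 Gy

0.8433 Gy


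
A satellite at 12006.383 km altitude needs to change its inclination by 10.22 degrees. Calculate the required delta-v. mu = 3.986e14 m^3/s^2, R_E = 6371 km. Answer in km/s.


r = 18377.3830 km = 1.8377383e+07 m
V = sqrt(mu/r) = 4657.2206 m/s
di = 10.22 deg = 0.1783726 rad
dV = 2*V*sin(di/2) = 2*4657.2206*sin(0.08918632)
dV = 829.6199 m/s = 0.8296199 km/s

0.8296 km/s


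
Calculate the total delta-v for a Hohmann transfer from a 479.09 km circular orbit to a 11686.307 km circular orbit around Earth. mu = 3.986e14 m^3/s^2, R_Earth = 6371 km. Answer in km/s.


r1 = 6850.0900 km = 6.85009e+06 m
r2 = 18057.3070 km = 1.8057307e+07 m
dv1 = sqrt(mu/r1)*(sqrt(2*r2/(r1+r2)) - 1) = 1557.2222 m/s
dv2 = sqrt(mu/r2)*(1 - sqrt(2*r1/(r1+r2))) = 1213.8100 m/s
total dv = |dv1| + |dv2| = 1557.2222 + 1213.8100 = 2771.0322 m/s = 2.7710 km/s

2.7710 km/s


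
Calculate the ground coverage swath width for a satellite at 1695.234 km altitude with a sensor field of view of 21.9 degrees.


FOV = 21.9 deg = 0.3822271 rad
swath = 2 * alt * tan(FOV/2) = 2 * 1695.234 * tan(0.1911136)
swath = 2 * 1695.234 * 0.1934748
swath = 655.9702 km

655.9702 km


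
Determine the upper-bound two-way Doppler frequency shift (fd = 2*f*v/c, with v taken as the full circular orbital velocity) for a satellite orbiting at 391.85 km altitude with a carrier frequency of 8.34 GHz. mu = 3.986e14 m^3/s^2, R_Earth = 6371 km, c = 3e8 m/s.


r = 6.76285e+06 m
v = sqrt(mu/r) = 7677.2162 m/s (worst-case radial velocity)
f = 8.34 GHz = 8.34e+09 Hz
fd = 2*f*v/c = 2*8.34e+09*7677.2162/3.0e+08
fd = 426853.2194 Hz

426853.2194 Hz


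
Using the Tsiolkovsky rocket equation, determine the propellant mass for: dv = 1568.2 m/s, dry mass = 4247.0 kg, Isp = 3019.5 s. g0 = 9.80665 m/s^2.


ve = Isp * g0 = 3019.5 * 9.80665 = 29611.179675 m/s
mass ratio = exp(dv/ve) = exp(1568.2/29611.179675) = 1.05438718
m_prop = m_dry * (mr - 1) = 4247.0 * (1.05438718 - 1)
m_prop = 230.9824 kg

230.9824 kg


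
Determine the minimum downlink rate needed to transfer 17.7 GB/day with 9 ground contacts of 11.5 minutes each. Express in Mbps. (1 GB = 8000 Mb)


total contact time = 9 * 11.5 * 60 = 6210.0000 s
data = 17.7 GB = 141600.0000 Mb
rate = 141600.0000 / 6210.0000 = 22.8019 Mbps

22.8019 Mbps


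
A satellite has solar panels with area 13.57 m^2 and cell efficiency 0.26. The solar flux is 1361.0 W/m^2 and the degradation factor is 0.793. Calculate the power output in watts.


P = area * eta * S * degradation
P = 13.57 * 0.26 * 1361.0 * 0.793
P = 3807.8910 W

3807.8910 W


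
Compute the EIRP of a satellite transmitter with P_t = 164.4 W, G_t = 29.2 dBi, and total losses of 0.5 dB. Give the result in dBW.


Pt = 164.4 W = 22.1590 dBW
EIRP = Pt_dBW + Gt - losses = 22.1590 + 29.2 - 0.5 = 50.8590 dBW

50.8590 dBW


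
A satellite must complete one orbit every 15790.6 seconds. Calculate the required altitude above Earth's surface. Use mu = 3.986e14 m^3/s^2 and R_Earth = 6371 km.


T = 15790.6 s
r = (mu*T^2/(4*pi^2))^(1/3) = (3.986e14 * 15790.6^2 / (4*pi^2))^(1/3)
r = 1.3603738e+07 m = 13603.7385 km
alt = r - R_E = 13603.7385 - 6371 = 7232.7385 km

7232.7385 km


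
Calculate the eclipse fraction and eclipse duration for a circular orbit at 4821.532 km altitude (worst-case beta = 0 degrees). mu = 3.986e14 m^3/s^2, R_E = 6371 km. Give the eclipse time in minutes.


r = 11192.5320 km
T = 196.4050 min
Eclipse fraction = arcsin(R_E/r)/pi = arcsin(6371.0000/11192.5320)/pi
= arcsin(0.5692188)/pi = 0.1927543
Eclipse duration = 0.1927543 * 196.4050 = 37.8579 min

37.8579 minutes


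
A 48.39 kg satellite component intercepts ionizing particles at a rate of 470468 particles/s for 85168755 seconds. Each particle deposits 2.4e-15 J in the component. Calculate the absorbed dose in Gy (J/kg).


Total energy deposited = rate * time * E_per
  = 470468 * 85168755 * 2.4e-15 = 0.09616602 J
Dose = E_total / mass = 0.09616602 / 48.39
Dose = 0.001987312 Gy

0.0020 Gy


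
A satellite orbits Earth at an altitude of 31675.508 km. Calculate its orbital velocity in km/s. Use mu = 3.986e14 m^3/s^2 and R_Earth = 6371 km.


r = R_E + alt = 6371.0 + 31675.508 = 38046.5080 km = 3.8046508e+07 m
v = sqrt(mu/r) = sqrt(3.986e14 / 3.8046508e+07) = 3236.7656 m/s = 3.2368 km/s

3.2368 km/s


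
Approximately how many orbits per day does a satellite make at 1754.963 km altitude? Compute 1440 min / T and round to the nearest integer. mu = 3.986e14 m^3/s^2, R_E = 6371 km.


r = 8.125963e+06 m
T = 2*pi*sqrt(r^3/mu) = 7289.9321 s = 121.4989 min
revs/day = 1440 / 121.4989 = 11.8520
Rounded: 12 revolutions per day

12 revolutions per day


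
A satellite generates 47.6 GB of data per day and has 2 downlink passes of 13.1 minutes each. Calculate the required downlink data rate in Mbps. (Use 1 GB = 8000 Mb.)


total contact time = 2 * 13.1 * 60 = 1572.0000 s
data = 47.6 GB = 380800.0000 Mb
rate = 380800.0000 / 1572.0000 = 242.2392 Mbps

242.2392 Mbps


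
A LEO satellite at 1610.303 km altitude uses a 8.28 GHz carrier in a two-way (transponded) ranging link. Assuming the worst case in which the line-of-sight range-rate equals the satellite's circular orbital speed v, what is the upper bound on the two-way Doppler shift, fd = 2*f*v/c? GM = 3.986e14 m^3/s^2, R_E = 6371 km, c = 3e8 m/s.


r = 7.981303e+06 m
v = sqrt(mu/r) = 7066.9456 m/s (worst-case radial velocity)
f = 8.28 GHz = 8.28e+09 Hz
fd = 2*f*v/c = 2*8.28e+09*7066.9456/3.0e+08
fd = 390095.3968 Hz

390095.3968 Hz


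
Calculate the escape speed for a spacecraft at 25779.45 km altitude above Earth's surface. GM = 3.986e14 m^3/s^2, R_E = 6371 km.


r = 6371.0 + 25779.45 = 32150.4500 km = 3.215045e+07 m
v_esc = sqrt(2*mu/r) = sqrt(2*3.986e14 / 3.215045e+07)
v_esc = 4979.5502 m/s = 4.9796 km/s

4.9796 km/s


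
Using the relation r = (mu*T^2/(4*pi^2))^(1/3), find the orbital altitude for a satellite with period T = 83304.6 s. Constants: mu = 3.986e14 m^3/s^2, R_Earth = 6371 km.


T = 83304.6 s
r = (mu*T^2/(4*pi^2))^(1/3) = (3.986e14 * 83304.6^2 / (4*pi^2))^(1/3)
r = 4.1226061e+07 m = 41226.0610 km
alt = r - R_E = 41226.0610 - 6371 = 34855.0610 km

34855.0610 km


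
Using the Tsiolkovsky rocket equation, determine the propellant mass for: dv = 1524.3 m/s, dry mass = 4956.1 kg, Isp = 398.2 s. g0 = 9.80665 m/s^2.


ve = Isp * g0 = 398.2 * 9.80665 = 3905.008030 m/s
mass ratio = exp(dv/ve) = exp(1524.3/3905.008030) = 1.47749030
m_prop = m_dry * (mr - 1) = 4956.1 * (1.47749030 - 1)
m_prop = 2366.4897 kg

2366.4897 kg


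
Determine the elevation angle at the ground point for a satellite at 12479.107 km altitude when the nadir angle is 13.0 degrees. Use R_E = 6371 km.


r = R_E + alt = 18850.1070 km
Law of sines in the satellite / Earth-center / ground-point triangle:
  sin(nadir)/R_E = sin(90 + el)/r  =>  cos(el) = (r/R_E)*sin(nadir)
cos(el) = (18850.1070 / 6371.0000) * sin(13.0 deg) = 0.6655708
el = arccos(0.6655708) = 48.2739 deg
(Earth-central angle = 90 - nadir - el = 28.7261 deg)

48.2739 degrees


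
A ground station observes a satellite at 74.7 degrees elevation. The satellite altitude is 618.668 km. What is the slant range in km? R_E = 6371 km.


h = 618.668 km, el = 74.7 deg
d = -R_E*sin(el) + sqrt((R_E*sin(el))^2 + 2*R_E*h + h^2)
d = -6371.0000*sin(1.3038) + sqrt((6371.0000*0.9645574)^2 + 2*6371.0000*618.668 + 618.668^2)
d = 639.2902 km

639.2902 km


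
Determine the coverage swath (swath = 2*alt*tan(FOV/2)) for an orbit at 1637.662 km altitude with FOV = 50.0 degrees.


FOV = 50.0 deg = 0.8726646 rad
swath = 2 * alt * tan(FOV/2) = 2 * 1637.662 * tan(0.4363323)
swath = 2 * 1637.662 * 0.4663077
swath = 1527.3087 km

1527.3087 km


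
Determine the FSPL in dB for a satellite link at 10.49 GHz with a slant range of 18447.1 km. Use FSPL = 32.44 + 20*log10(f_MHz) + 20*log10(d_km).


f = 10.49 GHz = 10490.0000 MHz
d = 18447.1 km
FSPL = 32.44 + 20*log10(10490.0000) + 20*log10(18447.1)
FSPL = 32.44 + 80.4155 + 85.3186
FSPL = 198.1741 dB

198.1741 dB


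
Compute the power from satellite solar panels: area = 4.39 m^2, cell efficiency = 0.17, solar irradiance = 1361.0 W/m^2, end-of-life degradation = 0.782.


P = area * eta * S * degradation
P = 4.39 * 0.17 * 1361.0 * 0.782
P = 794.2886 W

794.2886 W


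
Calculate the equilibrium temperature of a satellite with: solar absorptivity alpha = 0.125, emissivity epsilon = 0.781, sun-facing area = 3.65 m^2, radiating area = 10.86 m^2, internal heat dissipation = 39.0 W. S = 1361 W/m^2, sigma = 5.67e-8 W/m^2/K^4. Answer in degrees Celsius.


Numerator = alpha*S*A_sun + Q_int = 0.125*1361*3.65 + 39.0 = 659.9562 W
Denominator = eps*sigma*A_rad = 0.781*5.67e-8*10.86 = 4.8091012e-07 W/K^4
T^4 = 1.3723068e+09 K^4
T = 192.4699 K = -80.6801 C

-80.6801 degrees Celsius


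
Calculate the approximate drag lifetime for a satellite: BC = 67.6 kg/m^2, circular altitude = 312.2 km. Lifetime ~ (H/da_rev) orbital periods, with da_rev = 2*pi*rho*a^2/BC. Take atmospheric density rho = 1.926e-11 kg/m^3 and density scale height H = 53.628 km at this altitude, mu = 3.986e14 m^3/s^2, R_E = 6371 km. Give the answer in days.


a = R_E + alt = 6683.2000 km = 6.6832e+06 m
da_rev = 2*pi*rho*a^2/BC = 2*pi*1.926e-11*(6.6832e+06)^2/67.6 = 79.957346 m per revolution
N = H/da_rev = 53628.0000 m / 79.957346 m = 670.7076 revolutions
P = 2*pi*sqrt(a^3/mu) = 5437.3577 s
lifetime = N*P = 670.7076 * 5437.3577 = 3.6468772e+06 s = 42.2092 days

42.2092 days


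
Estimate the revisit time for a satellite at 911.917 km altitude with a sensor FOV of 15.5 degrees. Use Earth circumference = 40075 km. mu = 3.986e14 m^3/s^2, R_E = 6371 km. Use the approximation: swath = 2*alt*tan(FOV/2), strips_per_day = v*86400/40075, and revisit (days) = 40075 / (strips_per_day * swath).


swath = 2*911.917*tan(0.135263) = 248.2129 km
v = sqrt(mu/r) = 7398.0279 m/s = 7.3980 km/s
strips/day = v*86400/40075 = 7.3980*86400/40075 = 15.9498
coverage/day = strips * swath = 15.9498 * 248.2129 = 3958.9549 km
revisit = 40075 / 3958.9549 = 10.1226 days

10.1226 days


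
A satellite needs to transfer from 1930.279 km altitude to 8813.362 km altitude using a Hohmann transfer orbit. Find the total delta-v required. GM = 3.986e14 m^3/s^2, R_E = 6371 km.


r1 = 8301.2790 km = 8.301279e+06 m
r2 = 15184.3620 km = 1.5184362e+07 m
dv1 = sqrt(mu/r1)*(sqrt(2*r2/(r1+r2)) - 1) = 950.2650 m/s
dv2 = sqrt(mu/r2)*(1 - sqrt(2*r1/(r1+r2))) = 815.7316 m/s
total dv = |dv1| + |dv2| = 950.2650 + 815.7316 = 1765.9966 m/s = 1.7660 km/s

1.7660 km/s


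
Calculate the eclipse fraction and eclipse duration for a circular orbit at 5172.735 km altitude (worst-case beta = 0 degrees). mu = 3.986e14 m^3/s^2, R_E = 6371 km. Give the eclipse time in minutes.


r = 11543.7350 km
T = 205.7214 min
Eclipse fraction = arcsin(R_E/r)/pi = arcsin(6371.0000/11543.7350)/pi
= arcsin(0.5519011)/pi = 0.1860974
Eclipse duration = 0.1860974 * 205.7214 = 38.2842 min

38.2842 minutes


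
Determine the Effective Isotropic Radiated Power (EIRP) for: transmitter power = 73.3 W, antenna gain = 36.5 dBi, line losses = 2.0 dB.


Pt = 73.3 W = 18.6510 dBW
EIRP = Pt_dBW + Gt - losses = 18.6510 + 36.5 - 2.0 = 53.1510 dBW

53.1510 dBW


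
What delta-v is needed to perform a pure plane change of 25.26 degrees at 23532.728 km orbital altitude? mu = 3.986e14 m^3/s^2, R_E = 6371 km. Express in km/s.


r = 29903.7280 km = 2.9903728e+07 m
V = sqrt(mu/r) = 3650.9508 m/s
di = 25.26 deg = 0.4408702 rad
dV = 2*V*sin(di/2) = 2*3650.9508*sin(0.2204351)
dV = 1596.5915 m/s = 1.5966 km/s

1.5966 km/s


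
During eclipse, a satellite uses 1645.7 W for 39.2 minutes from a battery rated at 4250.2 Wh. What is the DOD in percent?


E_used = P * t / 60 = 1645.7 * 39.2 / 60 = 1075.1907 Wh
DOD = E_used / E_total * 100 = 1075.1907 / 4250.2 * 100
DOD = 25.2974 %

25.2974 %


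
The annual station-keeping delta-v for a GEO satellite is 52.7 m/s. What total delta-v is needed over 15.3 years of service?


dV = rate * years = 52.7 * 15.3
dV = 806.3100 m/s

806.3100 m/s


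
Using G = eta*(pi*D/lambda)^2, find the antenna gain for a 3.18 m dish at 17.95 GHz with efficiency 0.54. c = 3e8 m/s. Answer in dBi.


lambda = c/f = 3e8 / 1.795e+10 = 0.01671309 m
G = eta*(pi*D/lambda)^2 = 0.54*(pi*3.18/0.01671309)^2
G = 192945.2723 (linear)
G = 10*log10(192945.2723) = 52.8543 dBi

52.8543 dBi


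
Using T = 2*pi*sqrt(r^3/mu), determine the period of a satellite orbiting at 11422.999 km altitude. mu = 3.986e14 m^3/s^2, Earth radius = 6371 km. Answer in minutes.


r = 17793.9990 km = 1.7793999e+07 m
T = 2*pi*sqrt(r^3/mu) = 2*pi*sqrt(5.6340499e+21 / 3.986e14)
T = 23622.2665 s = 393.7044 min

393.7044 minutes


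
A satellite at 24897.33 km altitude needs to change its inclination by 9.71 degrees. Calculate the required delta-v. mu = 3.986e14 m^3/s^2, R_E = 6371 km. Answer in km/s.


r = 31268.3300 km = 3.126833e+07 m
V = sqrt(mu/r) = 3570.3953 m/s
di = 9.71 deg = 0.1694715 rad
dV = 2*V*sin(di/2) = 2*3570.3953*sin(0.08473574)
dV = 604.3563 m/s = 0.6043563 km/s

0.6044 km/s


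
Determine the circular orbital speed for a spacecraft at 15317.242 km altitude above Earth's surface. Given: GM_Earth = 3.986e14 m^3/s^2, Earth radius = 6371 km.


r = R_E + alt = 6371.0 + 15317.242 = 21688.2420 km = 2.1688242e+07 m
v = sqrt(mu/r) = sqrt(3.986e14 / 2.1688242e+07) = 4287.0295 m/s = 4.2870 km/s

4.2870 km/s


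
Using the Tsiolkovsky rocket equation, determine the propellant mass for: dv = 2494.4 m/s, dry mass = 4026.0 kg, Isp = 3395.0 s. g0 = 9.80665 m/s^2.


ve = Isp * g0 = 3395.0 * 9.80665 = 33293.576750 m/s
mass ratio = exp(dv/ve) = exp(2494.4/33293.576750) = 1.07779939
m_prop = m_dry * (mr - 1) = 4026.0 * (1.07779939 - 1)
m_prop = 313.2203 kg

313.2203 kg


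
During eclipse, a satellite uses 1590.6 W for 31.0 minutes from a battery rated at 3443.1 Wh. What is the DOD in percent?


E_used = P * t / 60 = 1590.6 * 31.0 / 60 = 821.8100 Wh
DOD = E_used / E_total * 100 = 821.8100 / 3443.1 * 100
DOD = 23.8683 %

23.8683 %


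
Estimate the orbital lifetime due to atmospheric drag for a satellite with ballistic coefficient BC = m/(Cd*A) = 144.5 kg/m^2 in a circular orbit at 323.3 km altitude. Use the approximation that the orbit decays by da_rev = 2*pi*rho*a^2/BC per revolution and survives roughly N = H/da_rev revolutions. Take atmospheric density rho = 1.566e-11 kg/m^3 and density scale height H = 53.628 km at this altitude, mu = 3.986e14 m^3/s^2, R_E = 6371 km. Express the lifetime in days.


a = R_E + alt = 6694.3000 km = 6.6943e+06 m
da_rev = 2*pi*rho*a^2/BC = 2*pi*1.566e-11*(6.6943e+06)^2/144.5 = 30.515052 m per revolution
N = H/da_rev = 53628.0000 m / 30.515052 m = 1757.4277 revolutions
P = 2*pi*sqrt(a^3/mu) = 5450.9096 s
lifetime = N*P = 1757.4277 * 5450.9096 = 9.5795798e+06 s = 110.8748 days

110.8748 days


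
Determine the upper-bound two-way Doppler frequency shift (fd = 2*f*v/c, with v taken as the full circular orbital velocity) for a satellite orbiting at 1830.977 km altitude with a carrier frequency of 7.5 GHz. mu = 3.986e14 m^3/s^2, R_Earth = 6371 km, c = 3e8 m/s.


r = 8.201977e+06 m
v = sqrt(mu/r) = 6971.2294 m/s (worst-case radial velocity)
f = 7.5 GHz = 7.5e+09 Hz
fd = 2*f*v/c = 2*7.5e+09*6971.2294/3.0e+08
fd = 348561.4696 Hz

348561.4696 Hz


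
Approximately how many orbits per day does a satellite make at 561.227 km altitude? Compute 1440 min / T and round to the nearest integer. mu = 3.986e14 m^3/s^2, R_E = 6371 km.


r = 6.932227e+06 m
T = 2*pi*sqrt(r^3/mu) = 5744.0787 s = 95.7346 min
revs/day = 1440 / 95.7346 = 15.0416
Rounded: 15 revolutions per day

15 revolutions per day


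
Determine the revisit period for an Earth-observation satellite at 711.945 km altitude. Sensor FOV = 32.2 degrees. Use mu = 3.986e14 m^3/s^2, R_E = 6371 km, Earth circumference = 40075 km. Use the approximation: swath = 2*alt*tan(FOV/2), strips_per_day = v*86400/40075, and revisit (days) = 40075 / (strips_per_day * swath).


swath = 2*711.945*tan(0.280998) = 410.9847 km
v = sqrt(mu/r) = 7501.7349 m/s = 7.5017 km/s
strips/day = v*86400/40075 = 7.5017*86400/40075 = 16.1734
coverage/day = strips * swath = 16.1734 * 410.9847 = 6647.0296 km
revisit = 40075 / 6647.0296 = 6.0290 days

6.0290 days


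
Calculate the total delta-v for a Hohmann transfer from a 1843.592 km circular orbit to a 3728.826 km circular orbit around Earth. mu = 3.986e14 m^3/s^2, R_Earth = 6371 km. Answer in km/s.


r1 = 8214.5920 km = 8.214592e+06 m
r2 = 10099.8260 km = 1.0099826e+07 m
dv1 = sqrt(mu/r1)*(sqrt(2*r2/(r1+r2)) - 1) = 349.7436 m/s
dv2 = sqrt(mu/r2)*(1 - sqrt(2*r1/(r1+r2))) = 332.1146 m/s
total dv = |dv1| + |dv2| = 349.7436 + 332.1146 = 681.8583 m/s = 0.6818583 km/s

0.6819 km/s


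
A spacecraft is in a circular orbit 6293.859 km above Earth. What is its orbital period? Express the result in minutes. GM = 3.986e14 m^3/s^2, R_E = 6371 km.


r = 12664.8590 km = 1.2664859e+07 m
T = 2*pi*sqrt(r^3/mu) = 2*pi*sqrt(2.0314263e+21 / 3.986e14)
T = 14184.4258 s = 236.4071 min

236.4071 minutes


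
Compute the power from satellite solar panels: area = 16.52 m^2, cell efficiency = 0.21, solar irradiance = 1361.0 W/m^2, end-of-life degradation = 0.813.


P = area * eta * S * degradation
P = 16.52 * 0.21 * 1361.0 * 0.813
P = 3838.6455 W

3838.6455 W


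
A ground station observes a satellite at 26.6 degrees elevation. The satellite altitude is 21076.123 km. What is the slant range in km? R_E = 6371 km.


h = 21076.123 km, el = 26.6 deg
d = -R_E*sin(el) + sqrt((R_E*sin(el))^2 + 2*R_E*h + h^2)
d = -6371.0000*sin(0.4642576) + sqrt((6371.0000*0.4477591)^2 + 2*6371.0000*21076.123 + 21076.123^2)
d = 23996.7712 km

23996.7712 km


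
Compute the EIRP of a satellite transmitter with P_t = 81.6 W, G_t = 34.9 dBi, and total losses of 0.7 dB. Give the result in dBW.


Pt = 81.6 W = 19.1169 dBW
EIRP = Pt_dBW + Gt - losses = 19.1169 + 34.9 - 0.7 = 53.3169 dBW

53.3169 dBW


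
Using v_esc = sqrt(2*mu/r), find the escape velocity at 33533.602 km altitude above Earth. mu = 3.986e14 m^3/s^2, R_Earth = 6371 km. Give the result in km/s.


r = 6371.0 + 33533.602 = 39904.6020 km = 3.9904602e+07 m
v_esc = sqrt(2*mu/r) = sqrt(2*3.986e14 / 3.9904602e+07)
v_esc = 4469.6360 m/s = 4.4696 km/s

4.4696 km/s


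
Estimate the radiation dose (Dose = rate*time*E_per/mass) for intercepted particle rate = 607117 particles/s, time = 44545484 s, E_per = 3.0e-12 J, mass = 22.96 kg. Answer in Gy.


Total energy deposited = rate * time * E_per
  = 607117 * 44545484 * 3.0e-12 = 81.1330 J
Dose = E_total / mass = 81.1330 / 22.96
Dose = 3.5337 Gy

3.5337 Gy


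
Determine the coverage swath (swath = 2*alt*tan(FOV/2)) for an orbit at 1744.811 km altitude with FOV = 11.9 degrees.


FOV = 11.9 deg = 0.2076942 rad
swath = 2 * alt * tan(FOV/2) = 2 * 1744.811 * tan(0.1038471)
swath = 2 * 1744.811 * 0.104222
swath = 363.6954 km

363.6954 km


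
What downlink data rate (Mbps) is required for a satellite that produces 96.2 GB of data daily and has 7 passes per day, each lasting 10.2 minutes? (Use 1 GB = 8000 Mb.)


total contact time = 7 * 10.2 * 60 = 4284.0000 s
data = 96.2 GB = 769600.0000 Mb
rate = 769600.0000 / 4284.0000 = 179.6452 Mbps

179.6452 Mbps


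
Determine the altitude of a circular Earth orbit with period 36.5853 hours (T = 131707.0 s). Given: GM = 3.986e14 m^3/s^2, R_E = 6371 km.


T = 131707.0 s
r = (mu*T^2/(4*pi^2))^(1/3) = (3.986e14 * 131707.0^2 / (4*pi^2))^(1/3)
r = 5.5949785e+07 m = 55949.7853 km
alt = r - R_E = 55949.7853 - 6371 = 49578.7853 km

49578.7853 km


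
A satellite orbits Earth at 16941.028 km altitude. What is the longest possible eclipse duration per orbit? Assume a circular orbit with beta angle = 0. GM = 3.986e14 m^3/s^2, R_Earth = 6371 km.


r = 23312.0280 km
T = 590.3778 min
Eclipse fraction = arcsin(R_E/r)/pi = arcsin(6371.0000/23312.0280)/pi
= arcsin(0.2732924)/pi = 0.08811266
Eclipse duration = 0.08811266 * 590.3778 = 52.0198 min

52.0198 minutes


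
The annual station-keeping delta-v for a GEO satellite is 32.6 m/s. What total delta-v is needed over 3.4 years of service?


dV = rate * years = 32.6 * 3.4
dV = 110.8400 m/s

110.8400 m/s


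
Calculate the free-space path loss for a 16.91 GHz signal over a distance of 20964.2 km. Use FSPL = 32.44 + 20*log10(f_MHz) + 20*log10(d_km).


f = 16.91 GHz = 16910.0000 MHz
d = 20964.2 km
FSPL = 32.44 + 20*log10(16910.0000) + 20*log10(20964.2)
FSPL = 32.44 + 84.5629 + 86.4296
FSPL = 203.4324 dB

203.4324 dB


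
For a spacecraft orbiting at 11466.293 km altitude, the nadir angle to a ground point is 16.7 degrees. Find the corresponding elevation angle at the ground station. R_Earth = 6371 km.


r = R_E + alt = 17837.2930 km
Law of sines in the satellite / Earth-center / ground-point triangle:
  sin(nadir)/R_E = sin(90 + el)/r  =>  cos(el) = (r/R_E)*sin(nadir)
cos(el) = (17837.2930 / 6371.0000) * sin(16.7 deg) = 0.8045415
el = arccos(0.8045415) = 36.4340 deg
(Earth-central angle = 90 - nadir - el = 36.8660 deg)

36.4340 degrees


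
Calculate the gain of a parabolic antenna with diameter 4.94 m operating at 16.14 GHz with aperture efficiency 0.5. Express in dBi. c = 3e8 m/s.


lambda = c/f = 3e8 / 1.614e+10 = 0.01858736 m
G = eta*(pi*D/lambda)^2 = 0.5*(pi*4.94/0.01858736)^2
G = 348568.5493 (linear)
G = 10*log10(348568.5493) = 55.4229 dBi

55.4229 dBi


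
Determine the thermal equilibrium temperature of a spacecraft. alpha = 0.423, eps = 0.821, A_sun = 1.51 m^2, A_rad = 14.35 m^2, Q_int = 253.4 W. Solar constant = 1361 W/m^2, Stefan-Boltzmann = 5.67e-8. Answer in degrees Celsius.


Numerator = alpha*S*A_sun + Q_int = 0.423*1361*1.51 + 253.4 = 1122.7115 W
Denominator = eps*sigma*A_rad = 0.821*5.67e-8*14.35 = 6.6800254e-07 W/K^4
T^4 = 1.6806995e+09 K^4
T = 202.4755 K = -70.6745 C

-70.6745 degrees Celsius


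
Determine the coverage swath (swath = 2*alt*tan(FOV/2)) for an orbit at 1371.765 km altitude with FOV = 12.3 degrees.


FOV = 12.3 deg = 0.2146755 rad
swath = 2 * alt * tan(FOV/2) = 2 * 1371.765 * tan(0.1073377)
swath = 2 * 1371.765 * 0.1077519
swath = 295.6205 km

295.6205 km


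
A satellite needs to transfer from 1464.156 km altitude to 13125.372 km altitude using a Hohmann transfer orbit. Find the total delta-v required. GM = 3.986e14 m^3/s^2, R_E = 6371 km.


r1 = 7835.1560 km = 7.835156e+06 m
r2 = 19496.3720 km = 1.9496372e+07 m
dv1 = sqrt(mu/r1)*(sqrt(2*r2/(r1+r2)) - 1) = 1386.7668 m/s
dv2 = sqrt(mu/r2)*(1 - sqrt(2*r1/(r1+r2))) = 1097.8730 m/s
total dv = |dv1| + |dv2| = 1386.7668 + 1097.8730 = 2484.6398 m/s = 2.4846 km/s

2.4846 km/s
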